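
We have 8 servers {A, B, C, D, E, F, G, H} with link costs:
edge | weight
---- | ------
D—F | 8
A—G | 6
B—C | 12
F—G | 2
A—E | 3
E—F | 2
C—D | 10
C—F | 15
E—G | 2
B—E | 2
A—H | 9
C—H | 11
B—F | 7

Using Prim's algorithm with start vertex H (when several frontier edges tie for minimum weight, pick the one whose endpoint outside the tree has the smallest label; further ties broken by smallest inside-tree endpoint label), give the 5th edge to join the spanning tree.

Prim's algorithm from H:
Step 1: frontier [A—H 9, C—H 11] → take A—H (9); add A.
Step 2: frontier [A—E 3, A—G 6, C—H 11] → take A—E (3); add E.
Step 3: frontier [A—G 6, B—E 2, E—F 2, E—G 2, C—H 11] → take B—E (2); add B.
Step 4: frontier [A—G 6, B—F 7, B—C 12, E—F 2, E—G 2, C—H 11] → take E—F (2); add F.
Step 5: frontier [A—G 6, B—C 12, E—G 2, F—G 2, D—F 8, C—F 15, C—H 11] → take E—G (2); add G.
Step 6: frontier [B—C 12, D—F 8, C—F 15, C—H 11] → take D—F (8); add D.
Step 7: frontier [B—C 12, C—D 10, C—F 15, C—H 11] → take C—D (10); add C.
The 5th edge added is E—G.

E-G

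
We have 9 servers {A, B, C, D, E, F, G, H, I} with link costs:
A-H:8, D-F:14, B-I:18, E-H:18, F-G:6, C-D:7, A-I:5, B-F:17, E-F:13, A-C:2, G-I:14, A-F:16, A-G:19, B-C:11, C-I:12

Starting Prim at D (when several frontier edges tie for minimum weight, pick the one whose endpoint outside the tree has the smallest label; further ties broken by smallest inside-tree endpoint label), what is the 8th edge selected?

E-F

Prim, starting at D.
Step 1: cheapest edge leaving the tree is C-D (7); add C.
Step 2: cheapest edge leaving the tree is A-C (2); add A.
Step 3: cheapest edge leaving the tree is A-I (5); add I.
Step 4: cheapest edge leaving the tree is A-H (8); add H.
Step 5: cheapest edge leaving the tree is B-C (11); add B.
Step 6: cheapest edge leaving the tree is D-F (14); add F.
Step 7: cheapest edge leaving the tree is F-G (6); add G.
Step 8: cheapest edge leaving the tree is E-F (13); add E.
The 8th edge added is E-F.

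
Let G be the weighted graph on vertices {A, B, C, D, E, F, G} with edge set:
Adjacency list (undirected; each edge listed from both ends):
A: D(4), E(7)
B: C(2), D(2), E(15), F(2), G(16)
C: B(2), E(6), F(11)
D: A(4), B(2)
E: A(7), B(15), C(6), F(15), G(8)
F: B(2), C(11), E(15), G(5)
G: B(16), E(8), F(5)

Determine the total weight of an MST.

Prim, starting at E.
Step 1: cheapest edge leaving the tree is C-E (6); add C.
Step 2: cheapest edge leaving the tree is B-C (2); add B.
Step 3: cheapest edge leaving the tree is B-D (2); add D.
Step 4: cheapest edge leaving the tree is B-F (2); add F.
Step 5: cheapest edge leaving the tree is A-D (4); add A.
Step 6: cheapest edge leaving the tree is F-G (5); add G.
MST edges: C-E, B-C, B-D, B-F, A-D, F-G; total weight 6+2+2+2+4+5 = 21.

21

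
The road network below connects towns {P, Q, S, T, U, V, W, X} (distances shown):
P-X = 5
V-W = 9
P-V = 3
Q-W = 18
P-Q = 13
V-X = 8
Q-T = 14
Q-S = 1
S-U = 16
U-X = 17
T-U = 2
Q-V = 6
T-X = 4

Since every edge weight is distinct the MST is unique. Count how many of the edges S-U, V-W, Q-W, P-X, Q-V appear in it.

3

Kruskal: consider edges lightest-first.
Q-S (1): add — endpoints in different components.
T-U (2): add — endpoints in different components.
P-V (3): add — endpoints in different components.
T-X (4): add — endpoints in different components.
P-X (5): add — endpoints in different components.
Q-V (6): add — endpoints in different components.
V-X (8): skip — X and V already connected.
V-W (9): add — endpoints in different components.
MST edge set: {Q-S, T-U, P-V, T-X, P-X, Q-V, V-W}.
Of the listed edges, {V-W, P-X, Q-V} are in the MST → 3.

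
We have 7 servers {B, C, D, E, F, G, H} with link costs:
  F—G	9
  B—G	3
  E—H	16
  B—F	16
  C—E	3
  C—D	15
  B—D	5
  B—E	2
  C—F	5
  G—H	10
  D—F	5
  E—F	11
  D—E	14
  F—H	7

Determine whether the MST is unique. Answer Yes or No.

Sort edges by weight, then run Kruskal:
B—E (2): add. Components now {B,E} {C} {D} {F} {G} {H}
B—G (3): add. Components now {B,E,G} {C} {D} {F} {H}
C—E (3): add. Components now {B,C,E,G} {D} {F} {H}
B—D (5): add. Components now {B,C,D,E,G} {F} {H}
C—F (5): add. Components now {B,C,D,E,F,G} {H}
D—F (5): skip — D and F already connected.
F—H (7): add. Components now {B,C,D,E,F,G,H}
Non-tree edge D—F has weight 5, equal to the heaviest edge on its tree cycle — swapping gives another MST of the same weight. Not unique.

No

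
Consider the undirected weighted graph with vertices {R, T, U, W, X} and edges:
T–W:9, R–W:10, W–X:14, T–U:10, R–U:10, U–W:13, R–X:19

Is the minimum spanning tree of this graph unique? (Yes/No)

No

Kruskal: consider edges lightest-first.
T–W (9): add — endpoints in different components.
R–U (10): add — endpoints in different components.
R–W (10): add — endpoints in different components.
T–U (10): skip — T and U already connected.
U–W (13): skip — W and U already connected.
W–X (14): add — endpoints in different components.
Non-tree edge T–U has weight 10, equal to the heaviest edge on its tree cycle — swapping gives another MST of the same weight. Not unique.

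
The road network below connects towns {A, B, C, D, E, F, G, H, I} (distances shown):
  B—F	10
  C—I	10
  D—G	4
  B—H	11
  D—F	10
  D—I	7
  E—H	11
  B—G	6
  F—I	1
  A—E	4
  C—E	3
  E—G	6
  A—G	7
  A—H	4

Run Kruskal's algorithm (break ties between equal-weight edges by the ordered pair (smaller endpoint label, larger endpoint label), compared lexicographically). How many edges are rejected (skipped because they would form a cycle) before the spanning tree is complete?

Sort edges by weight, then run Kruskal:
F—I (1): add — endpoints in different components.
C—E (3): add — endpoints in different components.
A—E (4): add — endpoints in different components.
A—H (4): add — endpoints in different components.
D—G (4): add — endpoints in different components.
B—G (6): add — endpoints in different components.
E—G (6): add — endpoints in different components.
A—G (7): skip — A and G already connected.
D—I (7): add — endpoints in different components.
Edges rejected before the tree was complete: 1.

1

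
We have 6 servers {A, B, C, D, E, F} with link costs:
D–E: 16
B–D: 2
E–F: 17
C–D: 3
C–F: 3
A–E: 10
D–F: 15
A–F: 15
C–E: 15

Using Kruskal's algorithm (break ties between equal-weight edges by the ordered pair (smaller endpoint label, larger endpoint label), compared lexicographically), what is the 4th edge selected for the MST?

A-E

Kruskal: consider edges lightest-first.
B–D (2): add. Components now {A} {B,D} {C} {E} {F}
C–D (3): add. Components now {A} {B,C,D} {E} {F}
C–F (3): add. Components now {A} {B,C,D,F} {E}
A–E (10): add. Components now {A,E} {B,C,D,F}
A–F (15): add. Components now {A,B,C,D,E,F}
The 4th edge added is A–E.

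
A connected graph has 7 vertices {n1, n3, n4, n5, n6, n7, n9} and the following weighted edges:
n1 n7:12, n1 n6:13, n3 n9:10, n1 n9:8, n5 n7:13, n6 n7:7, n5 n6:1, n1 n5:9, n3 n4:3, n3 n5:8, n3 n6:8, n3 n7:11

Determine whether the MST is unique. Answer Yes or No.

No

Kruskal: consider edges lightest-first.
n5 n6 (1): add — endpoints in different components.
n3 n4 (3): add — endpoints in different components.
n6 n7 (7): add — endpoints in different components.
n1 n9 (8): add — endpoints in different components.
n3 n5 (8): add — endpoints in different components.
n3 n6 (8): skip — n6 and n3 already connected.
n1 n5 (9): add — endpoints in different components.
Non-tree edge n3 n6 has weight 8, equal to the heaviest edge on its tree cycle — swapping gives another MST of the same weight. Not unique.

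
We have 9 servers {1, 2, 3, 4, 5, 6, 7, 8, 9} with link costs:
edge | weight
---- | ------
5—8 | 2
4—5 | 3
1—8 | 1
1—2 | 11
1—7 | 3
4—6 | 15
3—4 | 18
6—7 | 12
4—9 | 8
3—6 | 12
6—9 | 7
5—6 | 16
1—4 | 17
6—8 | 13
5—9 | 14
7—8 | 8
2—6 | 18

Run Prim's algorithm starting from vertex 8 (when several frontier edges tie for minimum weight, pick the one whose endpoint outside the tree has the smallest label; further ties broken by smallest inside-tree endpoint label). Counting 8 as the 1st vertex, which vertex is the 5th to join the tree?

Prim, starting at 8.
Step 1: cheapest edge leaving the tree is 1—8 (1); add 1.
Step 2: cheapest edge leaving the tree is 5—8 (2); add 5.
Step 3: cheapest edge leaving the tree is 4—5 (3); add 4.
Step 4: cheapest edge leaving the tree is 1—7 (3); add 7.
Step 5: cheapest edge leaving the tree is 4—9 (8); add 9.
Step 6: cheapest edge leaving the tree is 6—9 (7); add 6.
Step 7: cheapest edge leaving the tree is 1—2 (11); add 2.
Step 8: cheapest edge leaving the tree is 3—6 (12); add 3.
Vertex order: 8, 1, 5, 4, 7, 9, 6, 2, 3. The 5th vertex is 7.

7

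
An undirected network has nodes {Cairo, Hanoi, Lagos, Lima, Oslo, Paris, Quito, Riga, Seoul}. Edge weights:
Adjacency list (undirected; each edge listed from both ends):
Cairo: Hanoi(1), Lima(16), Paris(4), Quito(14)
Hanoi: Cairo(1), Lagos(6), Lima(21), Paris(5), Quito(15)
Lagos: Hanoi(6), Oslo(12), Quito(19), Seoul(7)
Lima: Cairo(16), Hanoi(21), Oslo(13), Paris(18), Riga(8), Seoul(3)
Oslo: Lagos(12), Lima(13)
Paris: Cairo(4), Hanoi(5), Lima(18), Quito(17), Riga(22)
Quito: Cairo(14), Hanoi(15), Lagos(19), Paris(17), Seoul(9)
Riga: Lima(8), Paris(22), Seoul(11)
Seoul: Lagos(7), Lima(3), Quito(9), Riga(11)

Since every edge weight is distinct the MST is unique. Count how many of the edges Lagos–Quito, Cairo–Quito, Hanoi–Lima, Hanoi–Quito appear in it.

Sort edges by weight, then run Kruskal:
Cairo–Hanoi (1): add — endpoints in different components.
Lima–Seoul (3): add — endpoints in different components.
Cairo–Paris (4): add — endpoints in different components.
Hanoi–Paris (5): skip — Paris and Hanoi already connected.
Hanoi–Lagos (6): add — endpoints in different components.
Lagos–Seoul (7): add — endpoints in different components.
Lima–Riga (8): add — endpoints in different components.
Quito–Seoul (9): add — endpoints in different components.
Riga–Seoul (11): skip — Seoul and Riga already connected.
Lagos–Oslo (12): add — endpoints in different components.
MST edge set: {Cairo–Hanoi, Lima–Seoul, Cairo–Paris, Hanoi–Lagos, Lagos–Seoul, Lima–Riga, Quito–Seoul, Lagos–Oslo}.
Of the listed edges, {} are in the MST → 0.

0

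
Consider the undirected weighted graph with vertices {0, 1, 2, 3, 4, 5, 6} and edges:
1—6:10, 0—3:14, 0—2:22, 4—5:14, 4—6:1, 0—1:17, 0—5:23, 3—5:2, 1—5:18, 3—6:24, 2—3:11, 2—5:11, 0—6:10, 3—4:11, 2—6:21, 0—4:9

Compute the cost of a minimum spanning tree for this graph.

Grow the tree from 1 using Prim:
Step 1: cheapest edge leaving the tree is 1—6 (10); add 6.
Step 2: cheapest edge leaving the tree is 4—6 (1); add 4.
Step 3: cheapest edge leaving the tree is 0—4 (9); add 0.
Step 4: cheapest edge leaving the tree is 3—4 (11); add 3.
Step 5: cheapest edge leaving the tree is 3—5 (2); add 5.
Step 6: cheapest edge leaving the tree is 2—3 (11); add 2.
MST edges: 1—6, 4—6, 0—4, 3—4, 3—5, 2—3; total weight 10+1+9+11+2+11 = 44.

44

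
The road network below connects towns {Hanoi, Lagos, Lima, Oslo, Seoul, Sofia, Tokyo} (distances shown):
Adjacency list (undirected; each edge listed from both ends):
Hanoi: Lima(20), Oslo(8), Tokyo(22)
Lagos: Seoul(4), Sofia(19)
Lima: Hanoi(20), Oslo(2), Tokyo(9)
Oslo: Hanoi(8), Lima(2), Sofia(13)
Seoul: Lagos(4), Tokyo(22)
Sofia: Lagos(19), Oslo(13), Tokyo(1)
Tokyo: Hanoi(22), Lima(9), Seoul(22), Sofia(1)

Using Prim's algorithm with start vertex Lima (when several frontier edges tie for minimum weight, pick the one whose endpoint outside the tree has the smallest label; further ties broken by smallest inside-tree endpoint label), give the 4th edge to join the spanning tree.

Sofia-Tokyo

Grow the tree from Lima using Prim:
Step 1: cheapest edge leaving the tree is Lima–Oslo (2); add Oslo.
Step 2: cheapest edge leaving the tree is Hanoi–Oslo (8); add Hanoi.
Step 3: cheapest edge leaving the tree is Lima–Tokyo (9); add Tokyo.
Step 4: cheapest edge leaving the tree is Sofia–Tokyo (1); add Sofia.
Step 5: cheapest edge leaving the tree is Lagos–Sofia (19); add Lagos.
Step 6: cheapest edge leaving the tree is Lagos–Seoul (4); add Seoul.
The 4th edge added is Sofia–Tokyo.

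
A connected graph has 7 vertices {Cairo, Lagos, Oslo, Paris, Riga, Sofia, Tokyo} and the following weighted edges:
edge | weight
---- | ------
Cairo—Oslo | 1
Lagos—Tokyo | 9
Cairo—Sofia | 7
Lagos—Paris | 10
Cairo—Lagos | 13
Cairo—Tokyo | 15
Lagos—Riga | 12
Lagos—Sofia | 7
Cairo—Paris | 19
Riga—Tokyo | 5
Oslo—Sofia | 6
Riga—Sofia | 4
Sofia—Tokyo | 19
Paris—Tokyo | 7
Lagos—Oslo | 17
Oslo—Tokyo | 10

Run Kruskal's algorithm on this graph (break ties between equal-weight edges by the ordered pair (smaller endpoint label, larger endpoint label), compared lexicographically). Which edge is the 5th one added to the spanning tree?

Lagos-Sofia

Kruskal: consider edges lightest-first.
Cairo—Oslo (1): add — endpoints in different components.
Riga—Sofia (4): add — endpoints in different components.
Riga—Tokyo (5): add — endpoints in different components.
Oslo—Sofia (6): add — endpoints in different components.
Cairo—Sofia (7): skip — Cairo and Sofia already connected.
Lagos—Sofia (7): add — endpoints in different components.
Paris—Tokyo (7): add — endpoints in different components.
The 5th edge added is Lagos—Sofia.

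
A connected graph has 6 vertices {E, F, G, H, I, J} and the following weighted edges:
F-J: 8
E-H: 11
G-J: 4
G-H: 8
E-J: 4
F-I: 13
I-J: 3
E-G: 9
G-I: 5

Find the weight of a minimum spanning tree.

Prim's algorithm from E:
Step 1: frontier [E-J 4, E-G 9, E-H 11] → take E-J (4); add J.
Step 2: frontier [E-G 9, E-H 11, I-J 3, G-J 4, F-J 8] → take I-J (3); add I.
Step 3: frontier [E-G 9, E-H 11, G-I 5, F-I 13, G-J 4, F-J 8] → take G-J (4); add G.
Step 4: frontier [E-H 11, G-H 8, F-I 13, F-J 8] → take F-J (8); add F.
Step 5: frontier [E-H 11, G-H 8] → take G-H (8); add H.
MST edges: E-J, I-J, G-J, F-J, G-H; total weight 4+3+4+8+8 = 27.

27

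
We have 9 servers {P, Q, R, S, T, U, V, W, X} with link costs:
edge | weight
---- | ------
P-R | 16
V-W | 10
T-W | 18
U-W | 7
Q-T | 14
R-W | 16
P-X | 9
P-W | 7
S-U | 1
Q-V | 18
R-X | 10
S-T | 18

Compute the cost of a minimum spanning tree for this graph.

Kruskal's algorithm — process edges by increasing weight (ties by edge label):
S-U (1): add — endpoints in different components.
P-W (7): add — endpoints in different components.
U-W (7): add — endpoints in different components.
P-X (9): add — endpoints in different components.
R-X (10): add — endpoints in different components.
V-W (10): add — endpoints in different components.
Q-T (14): add — endpoints in different components.
P-R (16): skip — P and R already connected.
R-W (16): skip — W and R already connected.
Q-V (18): add — endpoints in different components.
MST edges: S-U, P-W, U-W, P-X, R-X, V-W, Q-T, Q-V; total weight 1+7+7+9+10+10+14+18 = 76.

76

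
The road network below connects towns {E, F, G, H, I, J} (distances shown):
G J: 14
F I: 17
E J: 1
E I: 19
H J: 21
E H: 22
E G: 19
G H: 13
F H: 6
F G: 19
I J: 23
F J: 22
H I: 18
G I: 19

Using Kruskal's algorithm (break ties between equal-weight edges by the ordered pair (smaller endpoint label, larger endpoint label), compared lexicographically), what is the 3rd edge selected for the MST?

G-H

Kruskal: consider edges lightest-first.
E J (1): add — endpoints in different components.
F H (6): add — endpoints in different components.
G H (13): add — endpoints in different components.
G J (14): add — endpoints in different components.
F I (17): add — endpoints in different components.
The 3rd edge added is G H.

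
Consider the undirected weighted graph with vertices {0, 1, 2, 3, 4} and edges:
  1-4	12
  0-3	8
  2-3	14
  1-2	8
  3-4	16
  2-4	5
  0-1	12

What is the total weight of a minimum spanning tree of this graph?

33

Kruskal's algorithm — process edges by increasing weight (ties by edge label):
2-4 (5): add — endpoints in different components.
0-3 (8): add — endpoints in different components.
1-2 (8): add — endpoints in different components.
0-1 (12): add — endpoints in different components.
MST edges: 2-4, 0-3, 1-2, 0-1; total weight 5+8+8+12 = 33.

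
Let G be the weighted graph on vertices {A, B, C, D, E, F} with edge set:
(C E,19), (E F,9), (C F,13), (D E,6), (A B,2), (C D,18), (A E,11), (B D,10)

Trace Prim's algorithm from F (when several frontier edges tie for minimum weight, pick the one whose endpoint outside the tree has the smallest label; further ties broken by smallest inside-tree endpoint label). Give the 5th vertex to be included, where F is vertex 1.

A

Prim, starting at F.
Step 1: frontier [E F 9, C F 13] → take E F (9); add E.
Step 2: frontier [D E 6, A E 11, C E 19, C F 13] → take D E (6); add D.
Step 3: frontier [B D 10, C D 18, A E 11, C E 19, C F 13] → take B D (10); add B.
Step 4: frontier [A B 2, C D 18, A E 11, C E 19, C F 13] → take A B (2); add A.
Step 5: frontier [C D 18, C E 19, C F 13] → take C F (13); add C.
Vertex order: F, E, D, B, A, C. The 5th vertex is A.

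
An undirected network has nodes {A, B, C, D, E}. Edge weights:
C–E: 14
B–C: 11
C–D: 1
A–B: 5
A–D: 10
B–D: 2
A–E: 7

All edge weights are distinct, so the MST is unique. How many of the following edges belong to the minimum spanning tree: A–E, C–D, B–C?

Kruskal's algorithm — process edges by increasing weight (ties by edge label):
C–D (1): add — endpoints in different components.
B–D (2): add — endpoints in different components.
A–B (5): add — endpoints in different components.
A–E (7): add — endpoints in different components.
MST edge set: {C–D, B–D, A–B, A–E}.
Of the listed edges, {A–E, C–D} are in the MST → 2.

2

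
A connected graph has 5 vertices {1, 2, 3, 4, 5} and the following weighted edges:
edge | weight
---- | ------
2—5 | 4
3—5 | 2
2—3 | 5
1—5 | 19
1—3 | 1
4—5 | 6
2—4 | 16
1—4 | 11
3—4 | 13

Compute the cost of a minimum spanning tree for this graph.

Kruskal: consider edges lightest-first.
1—3 (1): add. Components now {1,3} {2} {4} {5}
3—5 (2): add. Components now {1,3,5} {2} {4}
2—5 (4): add. Components now {1,2,3,5} {4}
2—3 (5): skip — 2 and 3 already connected.
4—5 (6): add. Components now {1,2,3,4,5}
MST edges: 1—3, 3—5, 2—5, 4—5; total weight 1+2+4+6 = 13.

13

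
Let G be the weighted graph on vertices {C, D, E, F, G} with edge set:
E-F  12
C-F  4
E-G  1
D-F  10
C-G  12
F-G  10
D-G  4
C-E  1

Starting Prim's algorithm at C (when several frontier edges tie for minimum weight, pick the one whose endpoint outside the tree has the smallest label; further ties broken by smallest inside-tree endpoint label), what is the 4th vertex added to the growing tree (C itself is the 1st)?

D

Grow the tree from C using Prim:
Step 1: frontier [C-E 1, C-F 4, C-G 12] → take C-E (1); add E.
Step 2: frontier [C-F 4, C-G 12, E-G 1, E-F 12] → take E-G (1); add G.
Step 3: frontier [C-F 4, E-F 12, D-G 4, F-G 10] → take D-G (4); add D.
Step 4: frontier [C-F 4, D-F 10, E-F 12, F-G 10] → take C-F (4); add F.
Vertex order: C, E, G, D, F. The 4th vertex is D.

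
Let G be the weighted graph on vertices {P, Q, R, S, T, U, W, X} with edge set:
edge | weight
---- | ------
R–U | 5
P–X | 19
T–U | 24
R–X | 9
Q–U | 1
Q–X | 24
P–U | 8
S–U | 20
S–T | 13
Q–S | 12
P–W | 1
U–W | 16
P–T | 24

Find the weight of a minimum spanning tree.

49

Prim, starting at S.
Step 1: frontier [Q–S 12, S–T 13, S–U 20] → take Q–S (12); add Q.
Step 2: frontier [Q–U 1, Q–X 24, S–T 13, S–U 20] → take Q–U (1); add U.
Step 3: frontier [Q–X 24, S–T 13, R–U 5, P–U 8, U–W 16, T–U 24] → take R–U (5); add R.
Step 4: frontier [Q–X 24, R–X 9, S–T 13, P–U 8, U–W 16, T–U 24] → take P–U (8); add P.
Step 5: frontier [P–W 1, P–X 19, P–T 24, Q–X 24, R–X 9, S–T 13, U–W 16, T–U 24] → take P–W (1); add W.
Step 6: frontier [P–X 19, P–T 24, Q–X 24, R–X 9, S–T 13, T–U 24] → take R–X (9); add X.
Step 7: frontier [P–T 24, S–T 13, T–U 24] → take S–T (13); add T.
MST edges: Q–S, Q–U, R–U, P–U, P–W, R–X, S–T; total weight 12+1+5+8+1+9+13 = 49.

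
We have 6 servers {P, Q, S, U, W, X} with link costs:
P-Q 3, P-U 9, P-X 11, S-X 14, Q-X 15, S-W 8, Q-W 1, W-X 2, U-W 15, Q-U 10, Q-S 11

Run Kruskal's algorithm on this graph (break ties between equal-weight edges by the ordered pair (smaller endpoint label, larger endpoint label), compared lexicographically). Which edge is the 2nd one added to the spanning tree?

Kruskal's algorithm — process edges by increasing weight (ties by edge label):
Q-W (1): add — endpoints in different components.
W-X (2): add — endpoints in different components.
P-Q (3): add — endpoints in different components.
S-W (8): add — endpoints in different components.
P-U (9): add — endpoints in different components.
The 2nd edge added is W-X.

W-X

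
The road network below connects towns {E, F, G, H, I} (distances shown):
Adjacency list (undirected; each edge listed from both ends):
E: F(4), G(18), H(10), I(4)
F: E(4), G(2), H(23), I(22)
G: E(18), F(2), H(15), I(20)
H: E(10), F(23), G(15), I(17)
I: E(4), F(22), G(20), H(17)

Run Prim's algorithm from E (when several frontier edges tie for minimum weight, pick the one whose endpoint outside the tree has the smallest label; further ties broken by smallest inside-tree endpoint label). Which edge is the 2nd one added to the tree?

Grow the tree from E using Prim:
Step 1: cheapest edge leaving the tree is E–F (4); add F.
Step 2: cheapest edge leaving the tree is F–G (2); add G.
Step 3: cheapest edge leaving the tree is E–I (4); add I.
Step 4: cheapest edge leaving the tree is E–H (10); add H.
The 2nd edge added is F–G.

F-G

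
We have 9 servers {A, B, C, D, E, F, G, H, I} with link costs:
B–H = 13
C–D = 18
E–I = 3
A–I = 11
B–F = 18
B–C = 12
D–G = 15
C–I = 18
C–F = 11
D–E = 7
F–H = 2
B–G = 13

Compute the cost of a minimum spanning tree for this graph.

74

Prim, starting at E.
Step 1: frontier [E–I 3, D–E 7] → take E–I (3); add I.
Step 2: frontier [D–E 7, A–I 11, C–I 18] → take D–E (7); add D.
Step 3: frontier [D–G 15, C–D 18, A–I 11, C–I 18] → take A–I (11); add A.
Step 4: frontier [D–G 15, C–D 18, C–I 18] → take D–G (15); add G.
Step 5: frontier [C–D 18, B–G 13, C–I 18] → take B–G (13); add B.
Step 6: frontier [B–C 12, B–H 13, B–F 18, C–D 18, C–I 18] → take B–C (12); add C.
Step 7: frontier [B–H 13, B–F 18, C–F 11] → take C–F (11); add F.
Step 8: frontier [B–H 13, F–H 2] → take F–H (2); add H.
MST edges: E–I, D–E, A–I, D–G, B–G, B–C, C–F, F–H; total weight 3+7+11+15+13+12+11+2 = 74.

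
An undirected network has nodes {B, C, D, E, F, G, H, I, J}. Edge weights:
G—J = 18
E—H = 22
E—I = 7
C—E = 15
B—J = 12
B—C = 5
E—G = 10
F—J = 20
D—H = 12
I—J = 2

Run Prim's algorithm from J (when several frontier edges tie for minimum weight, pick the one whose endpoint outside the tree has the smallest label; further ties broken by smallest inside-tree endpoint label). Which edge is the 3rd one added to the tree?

E-G

Grow the tree from J using Prim:
Step 1: cheapest edge leaving the tree is I—J (2); add I.
Step 2: cheapest edge leaving the tree is E—I (7); add E.
Step 3: cheapest edge leaving the tree is E—G (10); add G.
Step 4: cheapest edge leaving the tree is B—J (12); add B.
Step 5: cheapest edge leaving the tree is B—C (5); add C.
Step 6: cheapest edge leaving the tree is F—J (20); add F.
Step 7: cheapest edge leaving the tree is E—H (22); add H.
Step 8: cheapest edge leaving the tree is D—H (12); add D.
The 3rd edge added is E—G.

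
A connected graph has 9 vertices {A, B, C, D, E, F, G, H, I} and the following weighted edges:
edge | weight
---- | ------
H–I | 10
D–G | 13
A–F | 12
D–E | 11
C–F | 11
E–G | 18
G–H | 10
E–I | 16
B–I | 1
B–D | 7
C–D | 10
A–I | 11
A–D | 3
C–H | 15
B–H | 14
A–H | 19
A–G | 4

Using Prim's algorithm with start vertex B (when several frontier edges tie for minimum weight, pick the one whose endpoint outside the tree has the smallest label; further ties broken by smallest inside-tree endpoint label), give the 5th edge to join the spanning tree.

C-D

Prim's algorithm from B:
Step 1: cheapest edge leaving the tree is B–I (1); add I.
Step 2: cheapest edge leaving the tree is B–D (7); add D.
Step 3: cheapest edge leaving the tree is A–D (3); add A.
Step 4: cheapest edge leaving the tree is A–G (4); add G.
Step 5: cheapest edge leaving the tree is C–D (10); add C.
Step 6: cheapest edge leaving the tree is G–H (10); add H.
Step 7: cheapest edge leaving the tree is D–E (11); add E.
Step 8: cheapest edge leaving the tree is C–F (11); add F.
The 5th edge added is C–D.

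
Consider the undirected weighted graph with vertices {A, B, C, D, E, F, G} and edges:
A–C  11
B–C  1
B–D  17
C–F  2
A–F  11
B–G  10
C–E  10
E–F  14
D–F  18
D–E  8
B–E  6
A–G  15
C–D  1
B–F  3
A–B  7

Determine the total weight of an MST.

Prim, starting at F.
Step 1: cheapest edge leaving the tree is C–F (2); add C.
Step 2: cheapest edge leaving the tree is B–C (1); add B.
Step 3: cheapest edge leaving the tree is C–D (1); add D.
Step 4: cheapest edge leaving the tree is B–E (6); add E.
Step 5: cheapest edge leaving the tree is A–B (7); add A.
Step 6: cheapest edge leaving the tree is B–G (10); add G.
MST edges: C–F, B–C, C–D, B–E, A–B, B–G; total weight 2+1+1+6+7+10 = 27.

27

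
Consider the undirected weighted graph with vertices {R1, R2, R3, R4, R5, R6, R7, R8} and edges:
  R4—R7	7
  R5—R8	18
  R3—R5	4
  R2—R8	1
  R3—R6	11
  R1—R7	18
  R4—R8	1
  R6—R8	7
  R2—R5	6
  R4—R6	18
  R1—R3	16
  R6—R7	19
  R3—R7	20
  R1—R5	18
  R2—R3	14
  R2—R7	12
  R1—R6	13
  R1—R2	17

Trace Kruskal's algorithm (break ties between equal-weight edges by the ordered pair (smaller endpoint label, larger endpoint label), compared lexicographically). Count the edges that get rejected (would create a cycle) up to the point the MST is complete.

2

Kruskal's algorithm — process edges by increasing weight (ties by edge label):
R2—R8 (1): add — endpoints in different components.
R4—R8 (1): add — endpoints in different components.
R3—R5 (4): add — endpoints in different components.
R2—R5 (6): add — endpoints in different components.
R4—R7 (7): add — endpoints in different components.
R6—R8 (7): add — endpoints in different components.
R3—R6 (11): skip — R3 and R6 already connected.
R2—R7 (12): skip — R7 and R2 already connected.
R1—R6 (13): add — endpoints in different components.
Edges rejected before the tree was complete: 2.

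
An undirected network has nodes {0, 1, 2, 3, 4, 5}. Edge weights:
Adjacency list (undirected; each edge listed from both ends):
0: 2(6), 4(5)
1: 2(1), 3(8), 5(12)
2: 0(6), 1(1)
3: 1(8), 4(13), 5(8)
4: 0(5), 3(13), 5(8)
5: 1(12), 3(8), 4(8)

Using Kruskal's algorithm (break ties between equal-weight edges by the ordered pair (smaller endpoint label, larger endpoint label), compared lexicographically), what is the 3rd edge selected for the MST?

Kruskal: consider edges lightest-first.
1–2 (1): add. Components now {0} {1,2} {3} {4} {5}
0–4 (5): add. Components now {0,4} {1,2} {3} {5}
0–2 (6): add. Components now {0,1,2,4} {3} {5}
1–3 (8): add. Components now {0,1,2,3,4} {5}
3–5 (8): add. Components now {0,1,2,3,4,5}
The 3rd edge added is 0–2.

0-2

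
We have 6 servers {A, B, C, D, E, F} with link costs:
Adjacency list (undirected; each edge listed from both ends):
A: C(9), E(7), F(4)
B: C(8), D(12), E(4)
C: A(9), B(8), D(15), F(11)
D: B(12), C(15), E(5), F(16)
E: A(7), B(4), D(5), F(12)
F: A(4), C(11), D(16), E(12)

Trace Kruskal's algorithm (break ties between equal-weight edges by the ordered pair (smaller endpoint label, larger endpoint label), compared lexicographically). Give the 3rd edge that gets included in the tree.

Kruskal: consider edges lightest-first.
A—F (4): add. Components now {A,F} {B} {C} {D} {E}
B—E (4): add. Components now {A,F} {B,E} {C} {D}
D—E (5): add. Components now {A,F} {B,D,E} {C}
A—E (7): add. Components now {A,B,D,E,F} {C}
B—C (8): add. Components now {A,B,C,D,E,F}
The 3rd edge added is D—E.

D-E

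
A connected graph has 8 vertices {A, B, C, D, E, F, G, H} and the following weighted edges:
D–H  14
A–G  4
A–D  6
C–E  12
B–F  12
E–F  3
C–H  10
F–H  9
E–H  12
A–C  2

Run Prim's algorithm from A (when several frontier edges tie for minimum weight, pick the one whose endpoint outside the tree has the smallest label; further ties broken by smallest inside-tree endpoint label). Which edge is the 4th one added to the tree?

Prim, starting at A.
Step 1: frontier [A–C 2, A–G 4, A–D 6] → take A–C (2); add C.
Step 2: frontier [A–G 4, A–D 6, C–H 10, C–E 12] → take A–G (4); add G.
Step 3: frontier [A–D 6, C–H 10, C–E 12] → take A–D (6); add D.
Step 4: frontier [C–H 10, C–E 12, D–H 14] → take C–H (10); add H.
Step 5: frontier [C–E 12, F–H 9, E–H 12] → take F–H (9); add F.
Step 6: frontier [C–E 12, E–F 3, B–F 12, E–H 12] → take E–F (3); add E.
Step 7: frontier [B–F 12] → take B–F (12); add B.
The 4th edge added is C–H.

C-H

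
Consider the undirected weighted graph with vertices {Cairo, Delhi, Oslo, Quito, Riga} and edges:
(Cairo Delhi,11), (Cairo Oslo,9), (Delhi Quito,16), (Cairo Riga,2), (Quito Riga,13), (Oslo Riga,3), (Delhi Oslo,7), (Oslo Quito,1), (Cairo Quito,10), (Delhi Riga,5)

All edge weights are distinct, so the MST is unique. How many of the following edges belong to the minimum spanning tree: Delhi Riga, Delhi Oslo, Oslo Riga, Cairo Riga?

3

Sort edges by weight, then run Kruskal:
Oslo Quito (1): add. Components now {Delhi} {Riga} {Oslo,Quito} {Cairo}
Cairo Riga (2): add. Components now {Delhi} {Cairo,Riga} {Oslo,Quito}
Oslo Riga (3): add. Components now {Delhi} {Cairo,Oslo,Quito,Riga}
Delhi Riga (5): add. Components now {Cairo,Delhi,Oslo,Quito,Riga}
MST edge set: {Oslo Quito, Cairo Riga, Oslo Riga, Delhi Riga}.
Of the listed edges, {Delhi Riga, Oslo Riga, Cairo Riga} are in the MST → 3.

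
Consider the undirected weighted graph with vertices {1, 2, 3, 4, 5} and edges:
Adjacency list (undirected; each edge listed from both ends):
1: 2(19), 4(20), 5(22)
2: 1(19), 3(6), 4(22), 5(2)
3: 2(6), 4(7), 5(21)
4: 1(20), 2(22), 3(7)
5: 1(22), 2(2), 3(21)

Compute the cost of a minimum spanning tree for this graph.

34

Kruskal's algorithm — process edges by increasing weight (ties by edge label):
2 5 (2): add — endpoints in different components.
2 3 (6): add — endpoints in different components.
3 4 (7): add — endpoints in different components.
1 2 (19): add — endpoints in different components.
MST edges: 2 5, 2 3, 3 4, 1 2; total weight 2+6+7+19 = 34.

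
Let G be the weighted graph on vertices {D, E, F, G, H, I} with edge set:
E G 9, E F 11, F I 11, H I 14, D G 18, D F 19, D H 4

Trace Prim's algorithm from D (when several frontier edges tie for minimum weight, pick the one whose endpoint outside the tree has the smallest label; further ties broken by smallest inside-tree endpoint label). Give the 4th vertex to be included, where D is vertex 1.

Grow the tree from D using Prim:
Step 1: cheapest edge leaving the tree is D H (4); add H.
Step 2: cheapest edge leaving the tree is H I (14); add I.
Step 3: cheapest edge leaving the tree is F I (11); add F.
Step 4: cheapest edge leaving the tree is E F (11); add E.
Step 5: cheapest edge leaving the tree is E G (9); add G.
Vertex order: D, H, I, F, E, G. The 4th vertex is F.

F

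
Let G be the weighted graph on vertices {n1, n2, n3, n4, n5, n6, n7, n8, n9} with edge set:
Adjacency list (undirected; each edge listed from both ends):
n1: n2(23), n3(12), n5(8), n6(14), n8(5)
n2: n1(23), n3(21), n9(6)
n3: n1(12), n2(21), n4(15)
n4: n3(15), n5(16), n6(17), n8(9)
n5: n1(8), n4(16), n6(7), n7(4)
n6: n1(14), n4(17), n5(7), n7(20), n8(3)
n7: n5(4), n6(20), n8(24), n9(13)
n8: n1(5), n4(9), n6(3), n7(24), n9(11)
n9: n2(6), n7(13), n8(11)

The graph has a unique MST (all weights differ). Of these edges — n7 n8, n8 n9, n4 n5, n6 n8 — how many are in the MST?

2

Kruskal's algorithm — process edges by increasing weight (ties by edge label):
n6 n8 (3): add — endpoints in different components.
n5 n7 (4): add — endpoints in different components.
n1 n8 (5): add — endpoints in different components.
n2 n9 (6): add — endpoints in different components.
n5 n6 (7): add — endpoints in different components.
n1 n5 (8): skip — n5 and n1 already connected.
n4 n8 (9): add — endpoints in different components.
n8 n9 (11): add — endpoints in different components.
n1 n3 (12): add — endpoints in different components.
MST edge set: {n6 n8, n5 n7, n1 n8, n2 n9, n5 n6, n4 n8, n8 n9, n1 n3}.
Of the listed edges, {n8 n9, n6 n8} are in the MST → 2.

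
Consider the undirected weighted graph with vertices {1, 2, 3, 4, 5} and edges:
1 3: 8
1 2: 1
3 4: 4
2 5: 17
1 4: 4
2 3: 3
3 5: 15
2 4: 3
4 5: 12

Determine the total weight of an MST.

Prim's algorithm from 2:
Step 1: frontier [1 2 1, 2 3 3, 2 4 3, 2 5 17] → take 1 2 (1); add 1.
Step 2: frontier [1 4 4, 1 3 8, 2 3 3, 2 4 3, 2 5 17] → take 2 3 (3); add 3.
Step 3: frontier [1 4 4, 2 4 3, 2 5 17, 3 4 4, 3 5 15] → take 2 4 (3); add 4.
Step 4: frontier [2 5 17, 3 5 15, 4 5 12] → take 4 5 (12); add 5.
MST edges: 1 2, 2 3, 2 4, 4 5; total weight 1+3+3+12 = 19.

19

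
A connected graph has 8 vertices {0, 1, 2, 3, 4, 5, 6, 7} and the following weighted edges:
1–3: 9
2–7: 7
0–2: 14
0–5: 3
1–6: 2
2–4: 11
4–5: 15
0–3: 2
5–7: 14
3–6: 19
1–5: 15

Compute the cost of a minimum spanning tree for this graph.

Prim, starting at 1.
Step 1: frontier [1–6 2, 1–3 9, 1–5 15] → take 1–6 (2); add 6.
Step 2: frontier [1–3 9, 1–5 15, 3–6 19] → take 1–3 (9); add 3.
Step 3: frontier [1–5 15, 0–3 2] → take 0–3 (2); add 0.
Step 4: frontier [0–5 3, 0–2 14, 1–5 15] → take 0–5 (3); add 5.
Step 5: frontier [0–2 14, 5–7 14, 4–5 15] → take 0–2 (14); add 2.
Step 6: frontier [2–7 7, 2–4 11, 5–7 14, 4–5 15] → take 2–7 (7); add 7.
Step 7: frontier [2–4 11, 4–5 15] → take 2–4 (11); add 4.
MST edges: 1–6, 1–3, 0–3, 0–5, 0–2, 2–7, 2–4; total weight 2+9+2+3+14+7+11 = 48.

48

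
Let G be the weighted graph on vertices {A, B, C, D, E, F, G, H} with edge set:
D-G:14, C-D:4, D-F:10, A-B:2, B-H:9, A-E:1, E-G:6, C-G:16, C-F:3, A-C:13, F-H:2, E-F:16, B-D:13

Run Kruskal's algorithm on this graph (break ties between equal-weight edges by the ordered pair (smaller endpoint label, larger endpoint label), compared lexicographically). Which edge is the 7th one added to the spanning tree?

Kruskal's algorithm — process edges by increasing weight (ties by edge label):
A-E (1): add — endpoints in different components.
A-B (2): add — endpoints in different components.
F-H (2): add — endpoints in different components.
C-F (3): add — endpoints in different components.
C-D (4): add — endpoints in different components.
E-G (6): add — endpoints in different components.
B-H (9): add — endpoints in different components.
The 7th edge added is B-H.

B-H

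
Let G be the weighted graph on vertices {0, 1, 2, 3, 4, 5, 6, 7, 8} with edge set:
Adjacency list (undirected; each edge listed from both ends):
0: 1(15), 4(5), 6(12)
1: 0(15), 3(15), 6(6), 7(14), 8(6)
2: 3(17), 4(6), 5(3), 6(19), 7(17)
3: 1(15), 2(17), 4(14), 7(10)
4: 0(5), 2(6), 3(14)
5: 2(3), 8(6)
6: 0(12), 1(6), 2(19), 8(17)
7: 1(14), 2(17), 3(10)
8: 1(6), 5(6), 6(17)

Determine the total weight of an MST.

Kruskal: consider edges lightest-first.
2-5 (3): add — endpoints in different components.
0-4 (5): add — endpoints in different components.
1-6 (6): add — endpoints in different components.
1-8 (6): add — endpoints in different components.
2-4 (6): add — endpoints in different components.
5-8 (6): add — endpoints in different components.
3-7 (10): add — endpoints in different components.
0-6 (12): skip — 0 and 6 already connected.
1-7 (14): add — endpoints in different components.
MST edges: 2-5, 0-4, 1-6, 1-8, 2-4, 5-8, 3-7, 1-7; total weight 3+5+6+6+6+6+10+14 = 56.

56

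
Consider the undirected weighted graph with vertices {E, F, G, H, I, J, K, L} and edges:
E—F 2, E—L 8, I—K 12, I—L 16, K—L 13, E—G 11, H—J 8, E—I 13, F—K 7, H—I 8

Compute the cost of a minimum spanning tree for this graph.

Prim, starting at J.
Step 1: frontier [H—J 8] → take H—J (8); add H.
Step 2: frontier [H—I 8] → take H—I (8); add I.
Step 3: frontier [I—K 12, E—I 13, I—L 16] → take I—K (12); add K.
Step 4: frontier [E—I 13, I—L 16, F—K 7, K—L 13] → take F—K (7); add F.
Step 5: frontier [E—F 2, E—I 13, I—L 16, K—L 13] → take E—F (2); add E.
Step 6: frontier [E—L 8, E—G 11, I—L 16, K—L 13] → take E—L (8); add L.
Step 7: frontier [E—G 11] → take E—G (11); add G.
MST edges: H—J, H—I, I—K, F—K, E—F, E—L, E—G; total weight 8+8+12+7+2+8+11 = 56.

56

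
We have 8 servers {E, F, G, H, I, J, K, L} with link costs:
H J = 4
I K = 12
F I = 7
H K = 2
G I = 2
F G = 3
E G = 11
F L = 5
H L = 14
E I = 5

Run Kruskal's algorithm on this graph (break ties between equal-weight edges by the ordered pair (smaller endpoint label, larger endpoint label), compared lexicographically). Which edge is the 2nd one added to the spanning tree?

H-K

Kruskal: consider edges lightest-first.
G I (2): add — endpoints in different components.
H K (2): add — endpoints in different components.
F G (3): add — endpoints in different components.
H J (4): add — endpoints in different components.
E I (5): add — endpoints in different components.
F L (5): add — endpoints in different components.
F I (7): skip — F and I already connected.
E G (11): skip — E and G already connected.
I K (12): add — endpoints in different components.
The 2nd edge added is H K.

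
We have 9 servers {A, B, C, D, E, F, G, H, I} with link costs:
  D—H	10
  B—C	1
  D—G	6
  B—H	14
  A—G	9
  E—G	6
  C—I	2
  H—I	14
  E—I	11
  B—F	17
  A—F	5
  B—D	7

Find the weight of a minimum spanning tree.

46

Grow the tree from E using Prim:
Step 1: frontier [E—G 6, E—I 11] → take E—G (6); add G.
Step 2: frontier [E—I 11, D—G 6, A—G 9] → take D—G (6); add D.
Step 3: frontier [B—D 7, D—H 10, E—I 11, A—G 9] → take B—D (7); add B.
Step 4: frontier [B—C 1, B—H 14, B—F 17, D—H 10, E—I 11, A—G 9] → take B—C (1); add C.
Step 5: frontier [B—H 14, B—F 17, C—I 2, D—H 10, E—I 11, A—G 9] → take C—I (2); add I.
Step 6: frontier [B—H 14, B—F 17, D—H 10, A—G 9, H—I 14] → take A—G (9); add A.
Step 7: frontier [A—F 5, B—H 14, B—F 17, D—H 10, H—I 14] → take A—F (5); add F.
Step 8: frontier [B—H 14, D—H 10, H—I 14] → take D—H (10); add H.
MST edges: E—G, D—G, B—D, B—C, C—I, A—G, A—F, D—H; total weight 6+6+7+1+2+9+5+10 = 46.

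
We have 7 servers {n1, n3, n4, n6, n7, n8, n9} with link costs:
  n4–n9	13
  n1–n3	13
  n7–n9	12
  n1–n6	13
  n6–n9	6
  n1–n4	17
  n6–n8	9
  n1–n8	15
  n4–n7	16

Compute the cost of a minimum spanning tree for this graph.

Grow the tree from n7 using Prim:
Step 1: cheapest edge leaving the tree is n7–n9 (12); add n9.
Step 2: cheapest edge leaving the tree is n6–n9 (6); add n6.
Step 3: cheapest edge leaving the tree is n6–n8 (9); add n8.
Step 4: cheapest edge leaving the tree is n1–n6 (13); add n1.
Step 5: cheapest edge leaving the tree is n1–n3 (13); add n3.
Step 6: cheapest edge leaving the tree is n4–n9 (13); add n4.
MST edges: n7–n9, n6–n9, n6–n8, n1–n6, n1–n3, n4–n9; total weight 12+6+9+13+13+13 = 66.

66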